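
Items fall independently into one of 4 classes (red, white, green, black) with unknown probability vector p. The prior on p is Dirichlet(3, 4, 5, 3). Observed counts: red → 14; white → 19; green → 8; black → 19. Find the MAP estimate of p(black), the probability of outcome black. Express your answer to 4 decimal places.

MAP estimate of p(black) = 0.2958

The posterior is Dirichlet(αᵢ + nᵢ) = Dirichlet(17, 23, 13, 22).
For a Dirichlet(a₁,…,a_K) with all aᵢ > 1, the mode has j-th component (aⱼ − 1)/(Σaᵢ − K).
Here Σaᵢ = 75 and K = 4, so p(black) = (22 − 1)/(75 − 4) = 21/71 ≈ 0.2958.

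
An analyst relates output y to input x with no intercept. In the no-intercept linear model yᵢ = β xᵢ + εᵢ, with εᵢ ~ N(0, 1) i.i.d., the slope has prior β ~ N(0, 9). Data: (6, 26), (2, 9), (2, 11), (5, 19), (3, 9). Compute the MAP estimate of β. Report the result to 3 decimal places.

β̂_MAP = 4.071

log p(β | y) = −Σ(yᵢ − βxᵢ)²/(2·1) − β²/(2·9) + const.
Setting the derivative to zero: Σxᵢ(yᵢ − βxᵢ)/1 − β/9 = 0, so β = Σxᵢyᵢ / (Σxᵢ² + σ²/τ²).
Σxᵢyᵢ = 6·26 + 2·9 + 2·11 + 5·19 + 3·9 = 318; Σxᵢ² = 78; σ²/τ² = 1/9.
β̂_MAP = 318 / (78 + 1/9) = 318/(703/9) = 2862/703 ≈ 4.071.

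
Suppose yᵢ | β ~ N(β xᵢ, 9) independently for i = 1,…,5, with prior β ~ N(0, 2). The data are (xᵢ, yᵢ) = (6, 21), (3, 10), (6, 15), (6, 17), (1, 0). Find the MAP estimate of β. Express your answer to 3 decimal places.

log p(β | y) = −Σ(yᵢ − βxᵢ)²/(2·9) − β²/(2·2) + const.
Setting the derivative to zero: Σxᵢ(yᵢ − βxᵢ)/9 − β/2 = 0, so β = Σxᵢyᵢ / (Σxᵢ² + σ²/τ²).
Σxᵢyᵢ = 6·21 + 3·10 + 6·15 + 6·17 + 1·0 = 348; Σxᵢ² = 118; σ²/τ² = 4.5.
β̂_MAP = 348 / (118 + 4.5) = 348/122.5 ≈ 2.841.

β̂_MAP = 2.841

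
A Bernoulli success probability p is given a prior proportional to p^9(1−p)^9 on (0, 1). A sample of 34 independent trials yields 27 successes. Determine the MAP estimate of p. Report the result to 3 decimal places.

The prior density ∝ p^9(1−p)^9 is the kernel of Beta(10, 10).
Data: 27 successes in 34 trials. The binomial likelihood contributes p^27(1−p)^7, so the posterior is Beta(10+27, 10+7) = Beta(37, 17).
For Beta(a, b) with a, b > 1 the mode is (a−1)/(a+b−2) = 36/52 ≈ 0.692.

p̂_MAP = 0.692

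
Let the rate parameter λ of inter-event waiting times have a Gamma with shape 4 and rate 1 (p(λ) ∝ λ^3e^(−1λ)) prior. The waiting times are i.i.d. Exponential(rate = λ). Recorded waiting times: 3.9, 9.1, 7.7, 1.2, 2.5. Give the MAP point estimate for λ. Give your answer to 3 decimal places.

The Exponential(rate=λ) likelihood is ∝ λ^n e^(−λΣtᵢ). Here n = 5 and Σtᵢ = 3.9 + 9.1 + 7.7 + 1.2 + 2.5 = 24.4.
Posterior ∝ λ^3e^(−1λ) · λ^5e^(−24.4λ) = λ^8e^(−25.4λ), i.e. Gamma(9, 25.4).
Mode = (a−1)/b = 8/25.4 ≈ 0.315.

λ̂_MAP = 0.315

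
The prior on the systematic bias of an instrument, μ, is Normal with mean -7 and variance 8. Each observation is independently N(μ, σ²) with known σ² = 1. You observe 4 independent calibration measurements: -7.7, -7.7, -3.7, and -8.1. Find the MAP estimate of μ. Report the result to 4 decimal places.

n = 4; x̄ = ((-7.7) + (-7.7) + (-3.7) + (-8.1))/4 = -27.2/4 = -6.8.
For a Normal prior and Normal likelihood with known variance, the posterior is Normal; its mode equals its mean, the precision-weighted average.
Prior precision 1/σ₀² = 1/8 = 0.125; data precision n/σ² = 4/1 = 4.
μ̂ = (0.125·(-7) + 4·(-6.8)) / (0.125 + 4) = (-28.075)/4.125 = -1123/165 ≈ -6.8061.

μ̂_MAP = -6.8061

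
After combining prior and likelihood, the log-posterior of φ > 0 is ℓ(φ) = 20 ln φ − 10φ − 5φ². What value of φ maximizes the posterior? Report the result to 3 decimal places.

ℓ'(φ) = 20/φ − 10 − 10φ. Setting this to zero and multiplying by φ: 10φ² + 10φ − 20 = 0.
φ = (−10 + √(10² + 4·10·20)) / (2·10) = (−10 + √900) / 20 = (−10 + 30)/20 = 1.
ℓ''(φ) = −20/φ² − 10 < 0, confirming a maximum.

φ̂_MAP = 1.000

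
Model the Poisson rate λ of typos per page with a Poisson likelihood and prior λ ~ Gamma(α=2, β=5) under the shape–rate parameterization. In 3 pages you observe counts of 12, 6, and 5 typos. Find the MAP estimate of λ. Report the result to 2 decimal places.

λ̂_MAP = 3.00

Σxᵢ = 12+6+5 = 23, with n = 3.
Posterior ∝ λe^(−5λ) · λ^23e^(−3λ) = λ^24e^(−8λ), i.e. Gamma(shape=25, rate=8).
The mode of a Gamma(a, b) with a ≥ 1 (shape–rate) is (a−1)/b = 24/8 ≈ 3.00.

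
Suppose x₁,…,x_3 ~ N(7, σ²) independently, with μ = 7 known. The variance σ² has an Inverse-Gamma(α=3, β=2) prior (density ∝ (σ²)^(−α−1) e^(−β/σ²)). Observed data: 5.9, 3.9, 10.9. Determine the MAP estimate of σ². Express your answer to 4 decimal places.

Sum of squared deviations about the known mean: SS = (5.9−7)² + (3.9−7)² + (10.9−7)² = 26.03.
The Normal likelihood contributes (σ²)^(−n/2) exp(−SS/(2σ²)), so the posterior is Inverse-Gamma(α + n/2, β + SS/2) = Inverse-Gamma(4.5, 15.015).
The mode of Inverse-Gamma(a, b) is b/(a+1) = 15.015/5.5 ≈ 2.7300.

σ̂²_MAP = 2.7300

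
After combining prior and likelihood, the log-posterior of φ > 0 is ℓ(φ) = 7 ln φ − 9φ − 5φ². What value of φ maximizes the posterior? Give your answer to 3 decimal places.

ℓ'(φ) = 7/φ − 9 − 10φ. Setting this to zero and multiplying by φ: 10φ² + 9φ − 7 = 0.
φ = (−9 + √(9² + 4·10·7)) / (2·10) = (−9 + √361) / 20 = (−9 + 19)/20 = 1/2.
ℓ''(φ) = −7/φ² − 10 < 0, confirming a maximum.

φ̂_MAP = 0.500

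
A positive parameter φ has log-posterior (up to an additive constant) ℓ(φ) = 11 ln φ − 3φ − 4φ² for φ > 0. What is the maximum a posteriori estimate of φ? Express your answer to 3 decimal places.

ℓ'(φ) = 11/φ − 3 − 8φ. Setting this to zero and multiplying by φ: 8φ² + 3φ − 11 = 0.
φ = (−3 + √(3² + 4·8·11)) / (2·8) = (−3 + √361) / 16 = (−3 + 19)/16 = 1.
ℓ''(φ) = −11/φ² − 8 < 0, confirming a maximum.

φ̂_MAP = 1.000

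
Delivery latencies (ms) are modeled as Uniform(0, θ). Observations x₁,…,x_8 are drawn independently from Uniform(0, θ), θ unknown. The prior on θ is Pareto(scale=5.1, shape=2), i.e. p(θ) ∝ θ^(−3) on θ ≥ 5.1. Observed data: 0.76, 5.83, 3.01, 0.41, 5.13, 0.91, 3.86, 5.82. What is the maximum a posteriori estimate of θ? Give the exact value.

The Uniform(0, θ) likelihood is θ^(−n) for θ ≥ max(xᵢ), zero otherwise. Here max(xᵢ) = 5.83.
Posterior ∝ θ^(−3) · θ^(−8) = θ^(−11) on θ ≥ max(5.1, 5.83) = 5.83.
This density is strictly decreasing in θ, so the posterior mode lies at the lower boundary of the support.

θ̂_MAP = 5.83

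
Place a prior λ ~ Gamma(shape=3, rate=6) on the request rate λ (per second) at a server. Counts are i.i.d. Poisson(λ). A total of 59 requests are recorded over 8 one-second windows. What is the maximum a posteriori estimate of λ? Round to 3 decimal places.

λ̂_MAP = 4.357

Σxᵢ = 59, n = 8.
Posterior ∝ λ^2e^(−6λ) · λ^59e^(−8λ) = λ^61e^(−14λ), i.e. Gamma(shape=62, rate=14).
The mode of a Gamma(a, b) with a ≥ 1 (shape–rate) is (a−1)/b = 61/14 ≈ 4.357.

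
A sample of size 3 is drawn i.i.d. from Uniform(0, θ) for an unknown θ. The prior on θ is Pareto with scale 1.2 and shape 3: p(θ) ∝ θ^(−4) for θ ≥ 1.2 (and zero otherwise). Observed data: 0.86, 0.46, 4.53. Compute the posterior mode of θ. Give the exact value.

θ̂_MAP = 4.53

The Uniform(0, θ) likelihood is θ^(−n) for θ ≥ max(xᵢ), zero otherwise. Here max(xᵢ) = 4.53.
Posterior ∝ θ^(−4) · θ^(−3) = θ^(−7) on θ ≥ max(1.2, 4.53) = 4.53.
This density is strictly decreasing in θ, so the posterior mode lies at the lower boundary of the support.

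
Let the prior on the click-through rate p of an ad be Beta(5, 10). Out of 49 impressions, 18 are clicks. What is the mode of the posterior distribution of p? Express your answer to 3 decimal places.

p̂_MAP = 0.355

Prior: Beta(5, 10).
Data: 18 successes in 49 trials. The binomial likelihood contributes p^18(1−p)^31, so the posterior is Beta(5+18, 10+31) = Beta(23, 41).
For Beta(a, b) with a, b > 1 the mode is (a−1)/(a+b−2) = 22/62 ≈ 0.355.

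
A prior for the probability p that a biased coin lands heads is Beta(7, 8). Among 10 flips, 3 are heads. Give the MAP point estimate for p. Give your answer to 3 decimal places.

Prior: Beta(7, 8).
Data: 3 successes in 10 trials. The binomial likelihood contributes p^3(1−p)^7, so the posterior is Beta(7+3, 8+7) = Beta(10, 15).
For Beta(a, b) with a, b > 1 the mode is (a−1)/(a+b−2) = 9/23 ≈ 0.391.

p̂_MAP = 0.391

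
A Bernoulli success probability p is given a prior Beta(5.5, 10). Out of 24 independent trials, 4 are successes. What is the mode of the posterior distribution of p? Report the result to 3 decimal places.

p̂_MAP = 0.227

Prior: Beta(5.5, 10).
Data: 4 successes in 24 trials. The binomial likelihood contributes p^4(1−p)^20, so the posterior is Beta(5.5+4, 10+20) = Beta(9.5, 30).
For Beta(a, b) with a, b > 1 the mode is (a−1)/(a+b−2) = 8.5/37.5 ≈ 0.227.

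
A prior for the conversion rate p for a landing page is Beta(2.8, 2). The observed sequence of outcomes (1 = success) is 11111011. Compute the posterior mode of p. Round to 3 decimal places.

Prior: Beta(2.8, 2).
Data: 7 successes in 8 trials (from the sequence). The binomial likelihood contributes p^7(1−p)^1, so the posterior is Beta(2.8+7, 2+1) = Beta(9.8, 3).
For Beta(a, b) with a, b > 1 the mode is (a−1)/(a+b−2) = 8.8/10.8 ≈ 0.815.

p̂_MAP = 0.815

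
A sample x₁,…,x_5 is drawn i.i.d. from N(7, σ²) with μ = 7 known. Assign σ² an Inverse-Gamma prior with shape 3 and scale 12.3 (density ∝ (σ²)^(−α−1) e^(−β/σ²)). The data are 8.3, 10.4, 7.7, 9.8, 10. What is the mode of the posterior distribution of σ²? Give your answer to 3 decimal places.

Sum of squared deviations about the known mean: SS = (8.3−7)² + (10.4−7)² + (7.7−7)² + (9.8−7)² + (10−7)² = 30.58.
The Normal likelihood contributes (σ²)^(−n/2) exp(−SS/(2σ²)), so the posterior is Inverse-Gamma(α + n/2, β + SS/2) = Inverse-Gamma(5.5, 27.59).
The mode of Inverse-Gamma(a, b) is b/(a+1) = 27.59/6.5 ≈ 4.245.

σ̂²_MAP = 4.245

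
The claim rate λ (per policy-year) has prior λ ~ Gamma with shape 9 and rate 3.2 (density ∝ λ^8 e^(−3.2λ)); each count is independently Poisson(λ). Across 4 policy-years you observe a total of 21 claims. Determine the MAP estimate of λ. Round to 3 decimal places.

λ̂_MAP = 4.028

Σxᵢ = 21, n = 4.
Posterior ∝ λ^8e^(−3.2λ) · λ^21e^(−4λ) = λ^29e^(−7.2λ), i.e. Gamma(shape=30, rate=7.2).
The mode of a Gamma(a, b) with a ≥ 1 (shape–rate) is (a−1)/b = 29/7.2 ≈ 4.028.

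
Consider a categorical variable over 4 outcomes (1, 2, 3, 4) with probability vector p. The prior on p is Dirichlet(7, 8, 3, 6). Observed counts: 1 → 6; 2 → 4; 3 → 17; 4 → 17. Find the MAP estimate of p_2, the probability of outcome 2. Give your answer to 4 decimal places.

MAP estimate: 0.1719

The posterior is Dirichlet(αᵢ + nᵢ) = Dirichlet(13, 12, 20, 23).
For a Dirichlet(a₁,…,a_K) with all aᵢ > 1, the mode has j-th component (aⱼ − 1)/(Σaᵢ − K).
Here Σaᵢ = 68 and K = 4, so p_2 = (12 − 1)/(68 − 4) = 11/64 ≈ 0.1719.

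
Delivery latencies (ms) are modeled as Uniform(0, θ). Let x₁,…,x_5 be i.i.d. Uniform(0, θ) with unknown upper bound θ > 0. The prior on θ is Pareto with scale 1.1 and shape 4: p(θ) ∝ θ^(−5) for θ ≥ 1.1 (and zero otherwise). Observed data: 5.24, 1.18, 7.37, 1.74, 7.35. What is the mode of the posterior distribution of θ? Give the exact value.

The Uniform(0, θ) likelihood is θ^(−n) for θ ≥ max(xᵢ), zero otherwise. Here max(xᵢ) = 7.37.
Posterior ∝ θ^(−5) · θ^(−5) = θ^(−10) on θ ≥ max(1.1, 7.37) = 7.37.
This density is strictly decreasing in θ, so the posterior mode lies at the lower boundary of the support.

θ̂_MAP = 7.37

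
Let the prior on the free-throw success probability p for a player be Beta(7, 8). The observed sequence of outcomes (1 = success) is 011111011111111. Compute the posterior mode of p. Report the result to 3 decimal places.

Prior: Beta(7, 8).
Data: 13 successes in 15 trials (from the sequence). The binomial likelihood contributes p^13(1−p)^2, so the posterior is Beta(7+13, 8+2) = Beta(20, 10).
For Beta(a, b) with a, b > 1 the mode is (a−1)/(a+b−2) = 19/28 ≈ 0.679.

p̂_MAP = 0.679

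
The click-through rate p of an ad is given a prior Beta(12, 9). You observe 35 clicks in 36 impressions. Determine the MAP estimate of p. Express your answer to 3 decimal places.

p̂_MAP = 0.836

Prior: Beta(12, 9).
Data: 35 successes in 36 trials. The binomial likelihood contributes p^35(1−p)^1, so the posterior is Beta(12+35, 9+1) = Beta(47, 10).
For Beta(a, b) with a, b > 1 the mode is (a−1)/(a+b−2) = 46/55 ≈ 0.836.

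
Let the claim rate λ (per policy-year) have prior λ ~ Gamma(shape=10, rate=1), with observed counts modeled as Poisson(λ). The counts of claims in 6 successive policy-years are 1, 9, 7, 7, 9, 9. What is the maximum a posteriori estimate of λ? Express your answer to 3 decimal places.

Σxᵢ = 1+9+7+7+9+9 = 42, with n = 6.
Posterior ∝ λ^9e^(−1λ) · λ^42e^(−6λ) = λ^51e^(−7λ), i.e. Gamma(shape=52, rate=7).
The mode of a Gamma(a, b) with a ≥ 1 (shape–rate) is (a−1)/b = 51/7 ≈ 7.286.

λ̂_MAP = 7.286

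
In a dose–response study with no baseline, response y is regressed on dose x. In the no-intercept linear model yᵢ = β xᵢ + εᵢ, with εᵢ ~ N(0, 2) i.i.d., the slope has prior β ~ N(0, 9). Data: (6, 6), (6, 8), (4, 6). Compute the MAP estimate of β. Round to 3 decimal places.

log p(β | y) = −Σ(yᵢ − βxᵢ)²/(2·2) − β²/(2·9) + const.
Setting the derivative to zero: Σxᵢ(yᵢ − βxᵢ)/2 − β/9 = 0, so β = Σxᵢyᵢ / (Σxᵢ² + σ²/τ²).
Σxᵢyᵢ = 6·6 + 6·8 + 4·6 = 108; Σxᵢ² = 88; σ²/τ² = 2/9.
β̂_MAP = 108 / (88 + 2/9) = 108/(794/9) = 486/397 ≈ 1.224.

β̂_MAP = 1.224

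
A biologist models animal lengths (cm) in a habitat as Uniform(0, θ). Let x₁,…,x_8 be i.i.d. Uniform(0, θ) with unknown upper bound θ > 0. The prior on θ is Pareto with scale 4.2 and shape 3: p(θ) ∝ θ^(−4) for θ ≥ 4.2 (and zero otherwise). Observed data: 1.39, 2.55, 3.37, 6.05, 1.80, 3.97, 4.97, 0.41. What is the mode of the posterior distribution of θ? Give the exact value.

The Uniform(0, θ) likelihood is θ^(−n) for θ ≥ max(xᵢ), zero otherwise. Here max(xᵢ) = 6.05.
Posterior ∝ θ^(−4) · θ^(−8) = θ^(−12) on θ ≥ max(4.2, 6.05) = 6.05.
This density is strictly decreasing in θ, so the posterior mode lies at the lower boundary of the support.

θ̂_MAP = 6.05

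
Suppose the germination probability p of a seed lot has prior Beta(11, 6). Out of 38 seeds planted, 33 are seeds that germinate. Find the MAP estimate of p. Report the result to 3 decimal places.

Prior: Beta(11, 6).
Data: 33 successes in 38 trials. The binomial likelihood contributes p^33(1−p)^5, so the posterior is Beta(11+33, 6+5) = Beta(44, 11).
For Beta(a, b) with a, b > 1 the mode is (a−1)/(a+b−2) = 43/53 ≈ 0.811.

p̂_MAP = 0.811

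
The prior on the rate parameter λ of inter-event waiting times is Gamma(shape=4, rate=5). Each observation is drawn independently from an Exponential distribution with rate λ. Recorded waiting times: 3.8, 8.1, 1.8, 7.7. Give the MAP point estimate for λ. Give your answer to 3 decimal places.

The Exponential(rate=λ) likelihood is ∝ λ^n e^(−λΣtᵢ). Here n = 4 and Σtᵢ = 3.8 + 8.1 + 1.8 + 7.7 = 21.4.
Posterior ∝ λ^3e^(−5λ) · λ^4e^(−21.4λ) = λ^7e^(−26.4λ), i.e. Gamma(8, 26.4).
Mode = (a−1)/b = 7/26.4 ≈ 0.265.

λ̂_MAP = 0.265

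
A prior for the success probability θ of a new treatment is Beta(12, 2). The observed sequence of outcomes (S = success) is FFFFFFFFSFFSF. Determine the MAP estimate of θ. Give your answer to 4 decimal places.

θ̂_MAP = 0.5200

Prior: Beta(12, 2).
Data: 2 successes in 13 trials (from the sequence). The binomial likelihood contributes θ^2(1−θ)^11, so the posterior is Beta(12+2, 2+11) = Beta(14, 13).
For Beta(a, b) with a, b > 1 the mode is (a−1)/(a+b−2) = 13/25 ≈ 0.5200.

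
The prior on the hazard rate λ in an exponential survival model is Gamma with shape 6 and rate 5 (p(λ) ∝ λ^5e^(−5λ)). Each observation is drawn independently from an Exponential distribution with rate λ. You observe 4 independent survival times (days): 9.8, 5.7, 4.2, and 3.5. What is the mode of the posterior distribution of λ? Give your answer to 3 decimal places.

λ̂_MAP = 0.319

The Exponential(rate=λ) likelihood is ∝ λ^n e^(−λΣtᵢ). Here n = 4 and Σtᵢ = 9.8 + 5.7 + 4.2 + 3.5 = 23.2.
Posterior ∝ λ^5e^(−5λ) · λ^4e^(−23.2λ) = λ^9e^(−28.2λ), i.e. Gamma(10, 28.2).
Mode = (a−1)/b = 9/28.2 ≈ 0.319.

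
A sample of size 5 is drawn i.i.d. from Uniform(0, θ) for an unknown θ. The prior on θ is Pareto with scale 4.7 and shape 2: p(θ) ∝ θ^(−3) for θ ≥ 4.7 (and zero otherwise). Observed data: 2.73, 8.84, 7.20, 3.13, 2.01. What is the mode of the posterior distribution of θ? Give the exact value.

θ̂_MAP = 8.84

The Uniform(0, θ) likelihood is θ^(−n) for θ ≥ max(xᵢ), zero otherwise. Here max(xᵢ) = 8.84.
Posterior ∝ θ^(−3) · θ^(−5) = θ^(−8) on θ ≥ max(4.7, 8.84) = 8.84.
This density is strictly decreasing in θ, so the posterior mode lies at the lower boundary of the support.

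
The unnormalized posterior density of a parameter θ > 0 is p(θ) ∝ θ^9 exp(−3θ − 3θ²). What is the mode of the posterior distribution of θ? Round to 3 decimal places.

θ̂_MAP = 1.000

ℓ'(θ) = 9/θ − 3 − 6θ. Setting this to zero and multiplying by θ: 6θ² + 3θ − 9 = 0.
θ = (−3 + √(3² + 4·6·9)) / (2·6) = (−3 + √225) / 12 = (−3 + 15)/12 = 1.
ℓ''(θ) = −9/θ² − 6 < 0, confirming a maximum.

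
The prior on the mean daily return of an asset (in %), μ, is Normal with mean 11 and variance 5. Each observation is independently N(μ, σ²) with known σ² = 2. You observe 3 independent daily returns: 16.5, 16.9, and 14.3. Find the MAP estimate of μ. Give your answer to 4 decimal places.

n = 3; x̄ = (16.5 + 16.9 + 14.3)/3 = 47.7/3 = 15.9.
For a Normal prior and Normal likelihood with known variance, the posterior is Normal; its mode equals its mean, the precision-weighted average.
Prior precision 1/σ₀² = 1/5 = 0.2; data precision n/σ² = 3/2 = 1.5.
μ̂ = (0.2·11 + 1.5·15.9) / (0.2 + 1.5) = 26.05/1.7 = 521/34 ≈ 15.3235.

μ̂_MAP = 15.3235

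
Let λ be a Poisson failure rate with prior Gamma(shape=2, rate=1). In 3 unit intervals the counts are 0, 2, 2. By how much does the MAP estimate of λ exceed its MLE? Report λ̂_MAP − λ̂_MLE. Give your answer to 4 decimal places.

Σxᵢ = 4. Posterior is Gamma(6, 4); MAP = (6−1)/4 = 5/4 ≈ 1.25000.
MLE = x̄ = 4/3 ≈ 1.33333.
Difference = 5/4 − 4/3 = -1/12 ≈ -0.0833.

MAP − MLE = -0.0833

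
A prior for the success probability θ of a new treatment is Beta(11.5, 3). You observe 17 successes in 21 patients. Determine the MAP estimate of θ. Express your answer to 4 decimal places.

Prior: Beta(11.5, 3).
Data: 17 successes in 21 trials. The binomial likelihood contributes θ^17(1−θ)^4, so the posterior is Beta(11.5+17, 3+4) = Beta(28.5, 7).
For Beta(a, b) with a, b > 1 the mode is (a−1)/(a+b−2) = 27.5/33.5 ≈ 0.8209.

θ̂_MAP = 0.8209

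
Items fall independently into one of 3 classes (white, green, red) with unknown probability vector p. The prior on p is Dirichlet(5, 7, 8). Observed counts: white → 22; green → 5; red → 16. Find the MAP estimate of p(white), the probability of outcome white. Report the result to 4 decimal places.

MAP estimate of p(white) = 0.4333

The posterior is Dirichlet(αᵢ + nᵢ) = Dirichlet(27, 12, 24).
For a Dirichlet(a₁,…,a_K) with all aᵢ > 1, the mode has j-th component (aⱼ − 1)/(Σaᵢ − K).
Here Σaᵢ = 63 and K = 3, so p(white) = (27 − 1)/(63 − 3) = 26/60 ≈ 0.4333.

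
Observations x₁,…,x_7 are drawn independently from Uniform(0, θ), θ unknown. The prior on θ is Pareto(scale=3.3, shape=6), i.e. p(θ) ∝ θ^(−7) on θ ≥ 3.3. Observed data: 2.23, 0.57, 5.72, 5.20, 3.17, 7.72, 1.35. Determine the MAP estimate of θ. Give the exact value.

The Uniform(0, θ) likelihood is θ^(−n) for θ ≥ max(xᵢ), zero otherwise. Here max(xᵢ) = 7.72.
Posterior ∝ θ^(−7) · θ^(−7) = θ^(−14) on θ ≥ max(3.3, 7.72) = 7.72.
This density is strictly decreasing in θ, so the posterior mode lies at the lower boundary of the support.

θ̂_MAP = 7.72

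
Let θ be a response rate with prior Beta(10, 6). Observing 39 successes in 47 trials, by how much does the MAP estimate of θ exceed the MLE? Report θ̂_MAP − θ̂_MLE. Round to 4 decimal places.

Posterior is Beta(49, 14); MAP = (49−1)/(63−2) = 48/61 ≈ 0.78689.
MLE ignores the prior: θ̂_MLE = k/n = 39/47 ≈ 0.82979.
Difference = 48/61 − 39/47 = -123/2867 ≈ -0.0429.

MAP − MLE = -0.0429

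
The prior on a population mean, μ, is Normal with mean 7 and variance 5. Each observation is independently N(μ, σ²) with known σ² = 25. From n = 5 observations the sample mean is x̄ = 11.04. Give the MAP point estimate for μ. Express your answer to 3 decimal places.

n = 5, x̄ = 11.04.
For a Normal prior and Normal likelihood with known variance, the posterior is Normal; its mode equals its mean, the precision-weighted average.
Prior precision 1/σ₀² = 1/5 = 0.2; data precision n/σ² = 5/25 = 0.2.
μ̂ = (0.2·7 + 0.2·11.04) / (0.2 + 0.2) = 3.608/0.4 = 9.020.

μ̂_MAP = 9.020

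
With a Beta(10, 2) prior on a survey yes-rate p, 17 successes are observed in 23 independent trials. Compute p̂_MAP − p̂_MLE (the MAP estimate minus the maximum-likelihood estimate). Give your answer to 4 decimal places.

MAP − MLE = 0.0487

Posterior is Beta(27, 8); MAP = (27−1)/(35−2) = 26/33 ≈ 0.78788.
MLE ignores the prior: p̂_MLE = k/n = 17/23 ≈ 0.73913.
Difference = 26/33 − 17/23 = 37/759 ≈ 0.0487.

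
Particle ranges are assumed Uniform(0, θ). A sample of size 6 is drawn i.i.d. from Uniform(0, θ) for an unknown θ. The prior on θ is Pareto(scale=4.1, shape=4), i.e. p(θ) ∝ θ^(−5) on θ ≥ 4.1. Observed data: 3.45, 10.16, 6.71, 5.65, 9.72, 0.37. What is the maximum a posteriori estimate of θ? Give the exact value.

θ̂_MAP = 10.16

The Uniform(0, θ) likelihood is θ^(−n) for θ ≥ max(xᵢ), zero otherwise. Here max(xᵢ) = 10.16.
Posterior ∝ θ^(−5) · θ^(−6) = θ^(−11) on θ ≥ max(4.1, 10.16) = 10.16.
This density is strictly decreasing in θ, so the posterior mode lies at the lower boundary of the support.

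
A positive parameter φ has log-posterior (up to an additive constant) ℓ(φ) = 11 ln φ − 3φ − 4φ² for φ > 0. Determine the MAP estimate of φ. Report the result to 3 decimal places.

φ̂_MAP = 1.000

ℓ'(φ) = 11/φ − 3 − 8φ. Setting this to zero and multiplying by φ: 8φ² + 3φ − 11 = 0.
φ = (−3 + √(3² + 4·8·11)) / (2·8) = (−3 + √361) / 16 = (−3 + 19)/16 = 1.
ℓ''(φ) = −11/φ² − 8 < 0, confirming a maximum.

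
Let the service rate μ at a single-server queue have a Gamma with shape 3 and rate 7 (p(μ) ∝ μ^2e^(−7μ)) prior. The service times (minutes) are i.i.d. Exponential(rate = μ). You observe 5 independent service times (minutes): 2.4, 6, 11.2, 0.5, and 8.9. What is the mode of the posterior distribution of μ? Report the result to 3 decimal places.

The Exponential(rate=μ) likelihood is ∝ μ^n e^(−μΣtᵢ). Here n = 5 and Σtᵢ = 2.4 + 6 + 11.2 + 0.5 + 8.9 = 29.
Posterior ∝ μ^2e^(−7μ) · μ^5e^(−29μ) = μ^7e^(−36μ), i.e. Gamma(8, 36).
Mode = (a−1)/b = 7/36 ≈ 0.194.

μ̂_MAP = 0.194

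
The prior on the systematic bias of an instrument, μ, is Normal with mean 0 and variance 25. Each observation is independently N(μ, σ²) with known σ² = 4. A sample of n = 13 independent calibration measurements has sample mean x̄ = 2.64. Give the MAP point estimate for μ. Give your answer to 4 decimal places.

n = 13, x̄ = 2.64.
For a Normal prior and Normal likelihood with known variance, the posterior is Normal; its mode equals its mean, the precision-weighted average.
Prior precision 1/σ₀² = 1/25 = 0.04; data precision n/σ² = 13/4 = 3.25.
μ̂ = (0.04·0 + 3.25·2.64) / (0.04 + 3.25) = 8.58/3.29 = 858/329 ≈ 2.6079.

μ̂_MAP = 2.6079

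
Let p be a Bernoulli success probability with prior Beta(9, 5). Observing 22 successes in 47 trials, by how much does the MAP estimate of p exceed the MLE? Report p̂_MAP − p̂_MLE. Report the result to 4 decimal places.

MAP − MLE = 0.0404

Posterior is Beta(31, 30); MAP = (31−1)/(61−2) = 30/59 ≈ 0.50847.
MLE ignores the prior: p̂_MLE = k/n = 22/47 ≈ 0.46809.
Difference = 30/59 − 22/47 = 112/2773 ≈ 0.0404.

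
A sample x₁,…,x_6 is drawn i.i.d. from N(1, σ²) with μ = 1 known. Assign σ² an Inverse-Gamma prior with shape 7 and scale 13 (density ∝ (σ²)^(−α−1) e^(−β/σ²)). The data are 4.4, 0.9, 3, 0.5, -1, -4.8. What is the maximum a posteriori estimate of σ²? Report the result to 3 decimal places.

Sum of squared deviations about the known mean: SS = (4.4−1)² + (0.9−1)² + (3−1)² + (0.5−1)² + (-1−1)² + (-4.8−1)² = 53.46.
The Normal likelihood contributes (σ²)^(−n/2) exp(−SS/(2σ²)), so the posterior is Inverse-Gamma(α + n/2, β + SS/2) = Inverse-Gamma(10, 39.73).
The mode of Inverse-Gamma(a, b) is b/(a+1) = 39.73/11 ≈ 3.612.

σ̂²_MAP = 3.612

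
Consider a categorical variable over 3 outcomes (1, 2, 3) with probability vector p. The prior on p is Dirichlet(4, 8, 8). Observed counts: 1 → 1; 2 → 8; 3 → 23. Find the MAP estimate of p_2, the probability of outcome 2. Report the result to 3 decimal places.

MAP estimate: 0.306

The posterior is Dirichlet(αᵢ + nᵢ) = Dirichlet(5, 16, 31).
For a Dirichlet(a₁,…,a_K) with all aᵢ > 1, the mode has j-th component (aⱼ − 1)/(Σaᵢ − K).
Here Σaᵢ = 52 and K = 3, so p_2 = (16 − 1)/(52 − 3) = 15/49 ≈ 0.306.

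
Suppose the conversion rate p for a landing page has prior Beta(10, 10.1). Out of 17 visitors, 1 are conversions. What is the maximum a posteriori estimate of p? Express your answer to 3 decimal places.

p̂_MAP = 0.285

Prior: Beta(10, 10.1).
Data: 1 success in 17 trials. The binomial likelihood contributes p(1−p)^16, so the posterior is Beta(10+1, 10.1+16) = Beta(11, 26.1).
For Beta(a, b) with a, b > 1 the mode is (a−1)/(a+b−2) = 10/35.1 ≈ 0.285.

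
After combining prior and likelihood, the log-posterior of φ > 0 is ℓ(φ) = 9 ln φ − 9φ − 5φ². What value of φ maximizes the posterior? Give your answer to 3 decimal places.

φ̂_MAP = 0.600

ℓ'(φ) = 9/φ − 9 − 10φ. Setting this to zero and multiplying by φ: 10φ² + 9φ − 9 = 0.
φ = (−9 + √(9² + 4·10·9)) / (2·10) = (−9 + √441) / 20 = (−9 + 21)/20 = 3/5.
ℓ''(φ) = −9/φ² − 10 < 0, confirming a maximum.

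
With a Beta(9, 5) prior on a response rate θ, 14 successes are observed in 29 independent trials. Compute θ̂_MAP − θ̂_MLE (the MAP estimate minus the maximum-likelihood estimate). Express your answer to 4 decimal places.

Posterior is Beta(23, 20); MAP = (23−1)/(43−2) = 22/41 ≈ 0.53659.
MLE ignores the prior: θ̂_MLE = k/n = 14/29 ≈ 0.48276.
Difference = 22/41 − 14/29 = 64/1189 ≈ 0.0538.

MAP − MLE = 0.0538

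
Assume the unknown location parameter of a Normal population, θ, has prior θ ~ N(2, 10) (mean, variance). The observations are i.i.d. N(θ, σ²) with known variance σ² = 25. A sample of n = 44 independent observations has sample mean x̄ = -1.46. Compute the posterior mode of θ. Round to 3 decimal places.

n = 44, x̄ = -1.46.
For a Normal prior and Normal likelihood with known variance, the posterior is Normal; its mode equals its mean, the precision-weighted average.
Prior precision 1/σ₀² = 1/10 = 0.1; data precision n/σ² = 44/25 = 1.76.
θ̂ = (0.1·2 + 1.76·(-1.46)) / (0.1 + 1.76) = (-2.3696)/1.86 = -2962/2325 ≈ -1.274.

θ̂_MAP = -1.274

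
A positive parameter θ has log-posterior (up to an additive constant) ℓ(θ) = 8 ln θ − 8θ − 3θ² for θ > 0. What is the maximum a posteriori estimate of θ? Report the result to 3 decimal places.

ℓ'(θ) = 8/θ − 8 − 6θ. Setting this to zero and multiplying by θ: 6θ² + 8θ − 8 = 0.
θ = (−8 + √(8² + 4·6·8)) / (2·6) = (−8 + √256) / 12 = (−8 + 16)/12 = 2/3.
ℓ''(θ) = −8/θ² − 6 < 0, confirming a maximum.

θ̂_MAP = 0.667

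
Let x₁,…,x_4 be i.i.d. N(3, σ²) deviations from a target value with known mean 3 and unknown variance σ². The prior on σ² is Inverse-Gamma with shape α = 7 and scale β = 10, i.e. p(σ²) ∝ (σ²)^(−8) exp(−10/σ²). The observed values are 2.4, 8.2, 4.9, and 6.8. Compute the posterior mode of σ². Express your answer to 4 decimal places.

Sum of squared deviations about the known mean: SS = (2.4−3)² + (8.2−3)² + (4.9−3)² + (6.8−3)² = 45.45.
The Normal likelihood contributes (σ²)^(−n/2) exp(−SS/(2σ²)), so the posterior is Inverse-Gamma(α + n/2, β + SS/2) = Inverse-Gamma(9, 32.725).
The mode of Inverse-Gamma(a, b) is b/(a+1) = 32.725/10 ≈ 3.2725.

σ̂²_MAP = 3.2725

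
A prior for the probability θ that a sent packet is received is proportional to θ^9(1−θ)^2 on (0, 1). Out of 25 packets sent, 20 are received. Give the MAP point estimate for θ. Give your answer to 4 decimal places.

θ̂_MAP = 0.8056

The prior density ∝ θ^9(1−θ)^2 is the kernel of Beta(10, 3).
Data: 20 successes in 25 trials. The binomial likelihood contributes θ^20(1−θ)^5, so the posterior is Beta(10+20, 3+5) = Beta(30, 8).
For Beta(a, b) with a, b > 1 the mode is (a−1)/(a+b−2) = 29/36 ≈ 0.8056.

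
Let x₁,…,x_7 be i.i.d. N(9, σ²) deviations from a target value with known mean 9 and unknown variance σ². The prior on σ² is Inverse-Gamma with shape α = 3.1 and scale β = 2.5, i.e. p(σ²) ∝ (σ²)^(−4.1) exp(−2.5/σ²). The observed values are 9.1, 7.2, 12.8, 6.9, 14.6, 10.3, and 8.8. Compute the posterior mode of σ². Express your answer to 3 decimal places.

σ̂²_MAP = 3.960

Sum of squared deviations about the known mean: SS = (9.1−9)² + (7.2−9)² + (12.8−9)² + (6.9−9)² + (14.6−9)² + (10.3−9)² + (8.8−9)² = 55.19.
The Normal likelihood contributes (σ²)^(−n/2) exp(−SS/(2σ²)), so the posterior is Inverse-Gamma(α + n/2, β + SS/2) = Inverse-Gamma(6.6, 30.095).
The mode of Inverse-Gamma(a, b) is b/(a+1) = 30.095/7.6 ≈ 3.960.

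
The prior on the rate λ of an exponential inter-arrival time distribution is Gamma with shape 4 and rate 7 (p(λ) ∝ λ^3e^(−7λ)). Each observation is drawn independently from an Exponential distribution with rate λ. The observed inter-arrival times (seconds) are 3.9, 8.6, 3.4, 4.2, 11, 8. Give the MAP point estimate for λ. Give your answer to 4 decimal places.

λ̂_MAP = 0.1952

The Exponential(rate=λ) likelihood is ∝ λ^n e^(−λΣtᵢ). Here n = 6 and Σtᵢ = 3.9 + 8.6 + 3.4 + 4.2 + 11 + 8 = 39.1.
Posterior ∝ λ^3e^(−7λ) · λ^6e^(−39.1λ) = λ^9e^(−46.1λ), i.e. Gamma(10, 46.1).
Mode = (a−1)/b = 9/46.1 ≈ 0.1952.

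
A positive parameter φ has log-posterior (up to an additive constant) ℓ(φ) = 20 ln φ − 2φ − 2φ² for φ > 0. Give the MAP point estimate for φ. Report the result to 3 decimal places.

ℓ'(φ) = 20/φ − 2 − 4φ. Setting this to zero and multiplying by φ: 4φ² + 2φ − 20 = 0.
φ = (−2 + √(2² + 4·4·20)) / (2·4) = (−2 + √324) / 8 = (−2 + 18)/8 = 2.
ℓ''(φ) = −20/φ² − 4 < 0, confirming a maximum.

φ̂_MAP = 2.000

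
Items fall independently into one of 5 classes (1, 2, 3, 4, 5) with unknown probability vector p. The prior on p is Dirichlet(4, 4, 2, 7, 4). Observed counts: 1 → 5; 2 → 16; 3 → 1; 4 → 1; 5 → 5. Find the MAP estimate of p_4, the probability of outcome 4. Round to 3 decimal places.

The posterior is Dirichlet(αᵢ + nᵢ) = Dirichlet(9, 20, 3, 8, 9).
For a Dirichlet(a₁,…,a_K) with all aᵢ > 1, the mode has j-th component (aⱼ − 1)/(Σaᵢ − K).
Here Σaᵢ = 49 and K = 5, so p_4 = (8 − 1)/(49 − 5) = 7/44 ≈ 0.159.

MAP estimate: 0.159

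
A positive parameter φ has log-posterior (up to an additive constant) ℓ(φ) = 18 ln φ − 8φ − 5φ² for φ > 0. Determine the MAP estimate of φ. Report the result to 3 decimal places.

ℓ'(φ) = 18/φ − 8 − 10φ. Setting this to zero and multiplying by φ: 10φ² + 8φ − 18 = 0.
φ = (−8 + √(8² + 4·10·18)) / (2·10) = (−8 + √784) / 20 = (−8 + 28)/20 = 1.
ℓ''(φ) = −18/φ² − 10 < 0, confirming a maximum.

φ̂_MAP = 1.000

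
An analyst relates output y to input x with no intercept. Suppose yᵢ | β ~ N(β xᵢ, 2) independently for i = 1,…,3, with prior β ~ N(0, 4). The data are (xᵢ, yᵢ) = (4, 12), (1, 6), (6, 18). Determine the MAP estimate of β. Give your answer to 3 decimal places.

β̂_MAP = 3.028

log p(β | y) = −Σ(yᵢ − βxᵢ)²/(2·2) − β²/(2·4) + const.
Setting the derivative to zero: Σxᵢ(yᵢ − βxᵢ)/2 − β/4 = 0, so β = Σxᵢyᵢ / (Σxᵢ² + σ²/τ²).
Σxᵢyᵢ = 4·12 + 1·6 + 6·18 = 162; Σxᵢ² = 53; σ²/τ² = 0.5.
β̂_MAP = 162 / (53 + 0.5) = 162/53.5 ≈ 3.028.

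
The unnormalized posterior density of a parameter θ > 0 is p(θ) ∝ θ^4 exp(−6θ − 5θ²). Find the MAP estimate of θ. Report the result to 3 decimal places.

θ̂_MAP = 0.400

ℓ'(θ) = 4/θ − 6 − 10θ. Setting this to zero and multiplying by θ: 10θ² + 6θ − 4 = 0.
θ = (−6 + √(6² + 4·10·4)) / (2·10) = (−6 + √196) / 20 = (−6 + 14)/20 = 2/5.
ℓ''(θ) = −4/θ² − 10 < 0, confirming a maximum.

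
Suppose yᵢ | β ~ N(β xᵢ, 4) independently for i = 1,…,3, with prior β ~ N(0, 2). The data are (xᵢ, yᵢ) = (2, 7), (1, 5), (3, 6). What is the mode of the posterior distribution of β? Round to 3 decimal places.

log p(β | y) = −Σ(yᵢ − βxᵢ)²/(2·4) − β²/(2·2) + const.
Setting the derivative to zero: Σxᵢ(yᵢ − βxᵢ)/4 − β/2 = 0, so β = Σxᵢyᵢ / (Σxᵢ² + σ²/τ²).
Σxᵢyᵢ = 2·7 + 1·5 + 3·6 = 37; Σxᵢ² = 14; σ²/τ² = 2.
β̂_MAP = 37 / (14 + 2) = 37/16 ≈ 2.313.

β̂_MAP = 2.313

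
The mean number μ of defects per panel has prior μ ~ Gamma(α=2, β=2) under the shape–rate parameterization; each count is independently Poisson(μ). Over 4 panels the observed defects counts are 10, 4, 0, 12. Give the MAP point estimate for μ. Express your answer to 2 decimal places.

μ̂_MAP = 4.50

Σxᵢ = 10+4+0+12 = 26, with n = 4.
Posterior ∝ μe^(−2μ) · μ^26e^(−4μ) = μ^27e^(−6μ), i.e. Gamma(shape=28, rate=6).
The mode of a Gamma(a, b) with a ≥ 1 (shape–rate) is (a−1)/b = 27/6 ≈ 4.50.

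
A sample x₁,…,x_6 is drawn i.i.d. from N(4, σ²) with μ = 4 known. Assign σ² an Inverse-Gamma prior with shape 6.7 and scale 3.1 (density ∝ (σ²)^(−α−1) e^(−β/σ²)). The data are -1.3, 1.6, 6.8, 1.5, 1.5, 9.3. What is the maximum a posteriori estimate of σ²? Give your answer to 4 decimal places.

σ̂²_MAP = 4.1346

Sum of squared deviations about the known mean: SS = (-1.3−4)² + (1.6−4)² + (6.8−4)² + (1.5−4)² + (1.5−4)² + (9.3−4)² = 82.28.
The Normal likelihood contributes (σ²)^(−n/2) exp(−SS/(2σ²)), so the posterior is Inverse-Gamma(α + n/2, β + SS/2) = Inverse-Gamma(9.7, 44.24).
The mode of Inverse-Gamma(a, b) is b/(a+1) = 44.24/10.7 ≈ 4.1346.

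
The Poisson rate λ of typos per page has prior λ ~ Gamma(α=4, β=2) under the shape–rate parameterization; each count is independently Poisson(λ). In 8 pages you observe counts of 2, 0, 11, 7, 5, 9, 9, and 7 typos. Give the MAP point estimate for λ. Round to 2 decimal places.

Σxᵢ = 2+0+11+7+5+9+9+7 = 50, with n = 8.
Posterior ∝ λ^3e^(−2λ) · λ^50e^(−8λ) = λ^53e^(−10λ), i.e. Gamma(shape=54, rate=10).
The mode of a Gamma(a, b) with a ≥ 1 (shape–rate) is (a−1)/b = 53/10 ≈ 5.30.

λ̂_MAP = 5.30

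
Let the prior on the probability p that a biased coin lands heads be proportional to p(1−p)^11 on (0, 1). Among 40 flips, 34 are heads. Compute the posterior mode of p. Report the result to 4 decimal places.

p̂_MAP = 0.6731

The prior density ∝ p(1−p)^11 is the kernel of Beta(2, 12).
Data: 34 successes in 40 trials. The binomial likelihood contributes p^34(1−p)^6, so the posterior is Beta(2+34, 12+6) = Beta(36, 18).
For Beta(a, b) with a, b > 1 the mode is (a−1)/(a+b−2) = 35/52 ≈ 0.6731.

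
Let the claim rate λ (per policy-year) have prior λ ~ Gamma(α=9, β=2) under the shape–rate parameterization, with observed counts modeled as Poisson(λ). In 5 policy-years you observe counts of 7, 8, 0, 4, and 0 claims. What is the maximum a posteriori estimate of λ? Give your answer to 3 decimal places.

λ̂_MAP = 3.857

Σxᵢ = 7+8+0+4+0 = 19, with n = 5.
Posterior ∝ λ^8e^(−2λ) · λ^19e^(−5λ) = λ^27e^(−7λ), i.e. Gamma(shape=28, rate=7).
The mode of a Gamma(a, b) with a ≥ 1 (shape–rate) is (a−1)/b = 27/7 ≈ 3.857.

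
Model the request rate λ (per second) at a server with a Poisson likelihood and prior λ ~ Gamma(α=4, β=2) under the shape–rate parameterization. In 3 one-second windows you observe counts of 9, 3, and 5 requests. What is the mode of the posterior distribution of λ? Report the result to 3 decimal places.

λ̂_MAP = 4.000

Σxᵢ = 9+3+5 = 17, with n = 3.
Posterior ∝ λ^3e^(−2λ) · λ^17e^(−3λ) = λ^20e^(−5λ), i.e. Gamma(shape=21, rate=5).
The mode of a Gamma(a, b) with a ≥ 1 (shape–rate) is (a−1)/b = 20/5 ≈ 4.000.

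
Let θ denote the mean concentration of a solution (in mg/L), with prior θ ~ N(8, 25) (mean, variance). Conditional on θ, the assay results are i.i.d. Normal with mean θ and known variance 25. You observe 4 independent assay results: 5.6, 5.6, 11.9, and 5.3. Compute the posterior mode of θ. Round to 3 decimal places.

n = 4; x̄ = (5.6 + 5.6 + 11.9 + 5.3)/4 = 28.4/4 = 7.1.
For a Normal prior and Normal likelihood with known variance, the posterior is Normal; its mode equals its mean, the precision-weighted average.
Prior precision 1/σ₀² = 1/25 = 0.04; data precision n/σ² = 4/25 = 0.16.
θ̂ = (0.04·8 + 0.16·7.1) / (0.04 + 0.16) = 1.456/0.2 = 7.280.

θ̂_MAP = 7.280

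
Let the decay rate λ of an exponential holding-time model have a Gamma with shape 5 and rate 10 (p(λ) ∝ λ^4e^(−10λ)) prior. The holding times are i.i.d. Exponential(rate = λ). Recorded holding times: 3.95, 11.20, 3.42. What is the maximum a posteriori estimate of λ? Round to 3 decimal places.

λ̂_MAP = 0.245

The Exponential(rate=λ) likelihood is ∝ λ^n e^(−λΣtᵢ). Here n = 3 and Σtᵢ = 3.95 + 11.20 + 3.42 = 18.57.
Posterior ∝ λ^4e^(−10λ) · λ^3e^(−18.57λ) = λ^7e^(−28.57λ), i.e. Gamma(8, 28.57).
Mode = (a−1)/b = 7/28.57 ≈ 0.245.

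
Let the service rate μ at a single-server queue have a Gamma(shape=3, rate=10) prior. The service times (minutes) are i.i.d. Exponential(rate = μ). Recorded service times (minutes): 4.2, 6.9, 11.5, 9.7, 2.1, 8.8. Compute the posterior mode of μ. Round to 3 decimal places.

μ̂_MAP = 0.150

The Exponential(rate=μ) likelihood is ∝ μ^n e^(−μΣtᵢ). Here n = 6 and Σtᵢ = 4.2 + 6.9 + 11.5 + 9.7 + 2.1 + 8.8 = 43.2.
Posterior ∝ μ^2e^(−10μ) · μ^6e^(−43.2μ) = μ^8e^(−53.2μ), i.e. Gamma(9, 53.2).
Mode = (a−1)/b = 8/53.2 ≈ 0.150.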